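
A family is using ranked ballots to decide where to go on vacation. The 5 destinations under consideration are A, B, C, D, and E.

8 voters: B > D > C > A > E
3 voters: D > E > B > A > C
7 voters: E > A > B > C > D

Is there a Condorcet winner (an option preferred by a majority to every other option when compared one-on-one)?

No

Head-to-head results (18 voters total):
A vs B: B wins 11–7.
A vs C: A wins 10–8.
A vs D: D wins 11–7.
A vs E: E wins 10–8.
B vs C: B wins 18–0.
B vs D: B wins 15–3.
B vs E: E wins 10–8.
C vs D: D wins 11–7.
C vs E: E wins 10–8.
D vs E: D wins 11–7.
No candidate beats all others: B beats D beats E beats B, a majority cycle.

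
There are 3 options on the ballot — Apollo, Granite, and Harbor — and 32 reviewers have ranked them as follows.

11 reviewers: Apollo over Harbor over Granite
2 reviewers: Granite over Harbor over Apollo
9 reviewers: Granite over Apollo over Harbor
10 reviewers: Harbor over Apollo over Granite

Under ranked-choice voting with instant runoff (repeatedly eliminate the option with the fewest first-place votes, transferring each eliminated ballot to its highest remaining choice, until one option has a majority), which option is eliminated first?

Harbor

Round 1: Apollo 11, Granite 11, Harbor 10. Harbor has the fewest and is eliminated.
Round 2: Apollo 21, Granite 11. Apollo has a majority.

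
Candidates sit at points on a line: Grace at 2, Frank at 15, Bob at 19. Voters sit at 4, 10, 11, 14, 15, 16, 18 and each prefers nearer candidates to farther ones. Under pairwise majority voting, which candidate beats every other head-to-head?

Frank

With single-peaked preferences on a line, the Condorcet winner is the candidate closest to the median voter.
The median voter (position 14) is closest to Frank at 15.
Check: Frank vs Grace — voters closer to Frank: 6 of 7.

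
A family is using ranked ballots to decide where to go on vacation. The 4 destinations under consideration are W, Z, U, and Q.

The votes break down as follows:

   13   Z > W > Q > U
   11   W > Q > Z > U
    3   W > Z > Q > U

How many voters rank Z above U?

27

Ballots ranking Z above U: 13+11+3 = 27.
Ballots ranking U above Z: 0.
So 27 of 27 voters prefer Z to U.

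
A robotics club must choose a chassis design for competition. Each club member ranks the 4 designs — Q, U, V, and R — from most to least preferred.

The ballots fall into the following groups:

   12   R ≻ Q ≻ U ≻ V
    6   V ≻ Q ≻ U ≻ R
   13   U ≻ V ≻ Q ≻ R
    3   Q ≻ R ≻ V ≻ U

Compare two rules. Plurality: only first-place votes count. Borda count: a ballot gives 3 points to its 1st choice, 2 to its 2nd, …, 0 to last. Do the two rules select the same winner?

Plurality first-place counts: Q 3, U 13, V 6, R 12 → U.
Borda totals: Q 58, U 57, V 47, R 42 → Q.
The two rules disagree: plurality picks U, Borda picks Q.

No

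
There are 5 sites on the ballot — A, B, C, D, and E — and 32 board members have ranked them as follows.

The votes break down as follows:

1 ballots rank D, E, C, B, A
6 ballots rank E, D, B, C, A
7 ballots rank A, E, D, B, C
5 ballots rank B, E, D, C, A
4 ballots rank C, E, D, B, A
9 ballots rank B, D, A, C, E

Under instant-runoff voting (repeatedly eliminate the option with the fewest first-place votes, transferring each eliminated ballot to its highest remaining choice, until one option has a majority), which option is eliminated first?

Round 1: B 14, A 7, E 6, C 4, D 1. D has the fewest and is eliminated.
Round 2: B 14, A 7, E 7, C 4. C has the fewest and is eliminated.
Round 3: B 14, E 11, A 7. A has the fewest and is eliminated.
Round 4: E 18, B 14. E has a majority.

D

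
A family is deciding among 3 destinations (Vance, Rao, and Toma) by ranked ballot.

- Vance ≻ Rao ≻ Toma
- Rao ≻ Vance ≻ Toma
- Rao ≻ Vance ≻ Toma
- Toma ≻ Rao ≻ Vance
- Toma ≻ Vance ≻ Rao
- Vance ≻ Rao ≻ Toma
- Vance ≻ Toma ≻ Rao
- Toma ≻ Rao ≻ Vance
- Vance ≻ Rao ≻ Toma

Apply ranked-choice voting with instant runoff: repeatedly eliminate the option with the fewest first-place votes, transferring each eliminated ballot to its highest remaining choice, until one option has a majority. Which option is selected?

Vance

Round 1: Vance 4, Toma 3, Rao 2. Rao has the fewest and is eliminated.
Round 2: Vance 6, Toma 3. Vance has a majority.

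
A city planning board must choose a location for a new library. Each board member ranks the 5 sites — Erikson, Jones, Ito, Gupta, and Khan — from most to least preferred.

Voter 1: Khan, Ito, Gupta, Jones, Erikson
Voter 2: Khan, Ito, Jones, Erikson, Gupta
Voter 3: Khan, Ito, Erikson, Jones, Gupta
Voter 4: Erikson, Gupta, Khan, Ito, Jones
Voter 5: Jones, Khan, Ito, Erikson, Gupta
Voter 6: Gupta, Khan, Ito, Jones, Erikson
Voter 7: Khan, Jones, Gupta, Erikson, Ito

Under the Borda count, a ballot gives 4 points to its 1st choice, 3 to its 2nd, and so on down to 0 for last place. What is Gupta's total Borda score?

11

Borda scores:
  Erikson: 0 + 1 + 2 + 4 + 1 + 0 + 1 = 9
  Jones: 1 + 2 + 1 + 0 + 4 + 1 + 3 = 12
  Ito: 3 + 3 + 3 + 1 + 2 + 2 + 0 = 14
  Gupta: 2 + 0 + 0 + 3 + 0 + 4 + 2 = 11
  Khan: 4 + 4 + 4 + 2 + 3 + 3 + 4 = 24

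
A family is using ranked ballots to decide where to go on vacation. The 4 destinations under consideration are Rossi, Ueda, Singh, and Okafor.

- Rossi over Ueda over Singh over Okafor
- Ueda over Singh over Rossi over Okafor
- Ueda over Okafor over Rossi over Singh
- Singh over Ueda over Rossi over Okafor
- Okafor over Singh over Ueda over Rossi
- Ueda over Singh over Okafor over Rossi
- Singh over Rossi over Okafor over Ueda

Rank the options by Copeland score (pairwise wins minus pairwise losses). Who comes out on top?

Pairwise results:
  Rossi vs Ueda: Ueda wins 5–2.
  Rossi vs Singh: Singh wins 5–2.
  Rossi vs Okafor: Rossi wins 4–3.
  Ueda vs Singh: Ueda wins 4–3.
  Ueda vs Okafor: Ueda wins 5–2.
  Singh vs Okafor: Singh wins 5–2.
Copeland scores (wins − losses):
  Rossi: 1 − 2 = -1
  Ueda: 3 − 0 = 3
  Singh: 2 − 1 = 1
  Okafor: 0 − 3 = -3
Ueda has the best Copeland score.

Ueda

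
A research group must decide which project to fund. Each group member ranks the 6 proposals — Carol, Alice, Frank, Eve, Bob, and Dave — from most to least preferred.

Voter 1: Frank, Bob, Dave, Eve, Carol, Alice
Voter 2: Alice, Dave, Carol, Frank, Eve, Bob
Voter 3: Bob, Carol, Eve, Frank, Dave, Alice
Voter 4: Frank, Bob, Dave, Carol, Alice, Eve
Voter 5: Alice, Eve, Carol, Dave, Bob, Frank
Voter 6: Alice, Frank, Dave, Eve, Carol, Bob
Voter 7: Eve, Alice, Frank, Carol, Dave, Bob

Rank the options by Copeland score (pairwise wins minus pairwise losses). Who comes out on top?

Pairwise results:
  Carol vs Alice: Alice wins 4–3.
  Carol vs Frank: Frank wins 4–3.
  Carol vs Eve: Eve wins 4–3.
  Carol vs Bob: Carol wins 4–3.
  Carol vs Dave: Dave wins 4–3.
  Alice vs Frank: Alice wins 4–3.
  Alice vs Eve: Alice wins 4–3.
  Alice vs Bob: Alice wins 4–3.
  Alice vs Dave: Alice wins 4–3.
  Frank vs Eve: Frank wins 4–3.
  Frank vs Bob: Frank wins 5–2.
  Frank vs Dave: Frank wins 5–2.
  Eve vs Bob: Eve wins 4–3.
  Eve vs Dave: Dave wins 4–3.
  Bob vs Dave: Dave wins 4–3.
Copeland scores (wins − losses):
  Carol: 1 − 4 = -3
  Alice: 5 − 0 = 5
  Frank: 4 − 1 = 3
  Eve: 2 − 3 = -1
  Bob: 0 − 5 = -5
  Dave: 3 − 2 = 1
Alice has the best Copeland score.

Alice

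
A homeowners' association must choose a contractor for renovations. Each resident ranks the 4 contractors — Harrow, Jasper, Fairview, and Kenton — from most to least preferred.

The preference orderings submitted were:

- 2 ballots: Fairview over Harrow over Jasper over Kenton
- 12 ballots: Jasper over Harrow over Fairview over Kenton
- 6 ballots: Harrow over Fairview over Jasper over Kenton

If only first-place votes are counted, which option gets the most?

Jasper

First-place vote totals:
  Harrow: 6
  Jasper: 12
  Fairview: 2
  Kenton: 0
Jasper has the most first-place votes.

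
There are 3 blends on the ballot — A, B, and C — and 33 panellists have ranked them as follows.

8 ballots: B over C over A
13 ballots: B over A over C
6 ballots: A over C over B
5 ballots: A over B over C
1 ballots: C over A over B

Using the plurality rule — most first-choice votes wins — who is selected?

B

First-place vote totals:
  A: 11
  B: 21
  C: 1
B has the most first-place votes.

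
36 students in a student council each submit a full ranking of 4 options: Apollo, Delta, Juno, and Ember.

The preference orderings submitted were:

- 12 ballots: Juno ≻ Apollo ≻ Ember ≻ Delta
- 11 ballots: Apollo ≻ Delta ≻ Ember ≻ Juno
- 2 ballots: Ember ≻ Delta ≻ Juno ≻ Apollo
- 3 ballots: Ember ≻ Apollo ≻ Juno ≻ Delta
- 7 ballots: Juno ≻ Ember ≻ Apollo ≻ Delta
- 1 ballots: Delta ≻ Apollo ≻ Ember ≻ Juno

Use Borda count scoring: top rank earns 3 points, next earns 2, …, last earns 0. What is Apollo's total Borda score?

72

Borda scores:
  Apollo: 12·2 + 11·3 + 2·0 + 3·2 + 7·1 + 2 = 72
  Delta: 12·0 + 11·2 + 2·2 + 3·0 + 7·0 + 3 = 29
  Juno: 12·3 + 11·0 + 2·1 + 3·1 + 7·3 + 0 = 62
  Ember: 12·1 + 11·1 + 2·3 + 3·3 + 7·2 + 1 = 53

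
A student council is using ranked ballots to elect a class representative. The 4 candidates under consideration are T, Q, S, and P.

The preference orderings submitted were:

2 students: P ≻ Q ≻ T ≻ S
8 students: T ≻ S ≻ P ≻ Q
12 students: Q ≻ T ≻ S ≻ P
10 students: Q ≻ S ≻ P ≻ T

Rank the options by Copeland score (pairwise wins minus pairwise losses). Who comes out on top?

Q

Pairwise results:
  T vs Q: Q wins 24–8.
  T vs S: T wins 22–10.
  T vs P: T wins 20–12.
  Q vs S: Q wins 24–8.
  Q vs P: Q wins 22–10.
  S vs P: S wins 30–2.
Copeland scores (wins − losses):
  T: 2 − 1 = 1
  Q: 3 − 0 = 3
  S: 1 − 2 = -1
  P: 0 − 3 = -3
Q has the best Copeland score.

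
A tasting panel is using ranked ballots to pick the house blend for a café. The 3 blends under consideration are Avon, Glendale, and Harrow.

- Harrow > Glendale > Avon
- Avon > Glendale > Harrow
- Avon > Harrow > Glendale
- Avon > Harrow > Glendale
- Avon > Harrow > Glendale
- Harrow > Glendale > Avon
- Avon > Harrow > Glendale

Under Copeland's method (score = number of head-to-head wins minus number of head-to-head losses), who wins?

Avon

Pairwise results:
  Avon vs Glendale: Avon wins 5–2.
  Avon vs Harrow: Avon wins 5–2.
  Glendale vs Harrow: Harrow wins 6–1.
Copeland scores (wins − losses):
  Avon: 2 − 0 = 2
  Glendale: 0 − 2 = -2
  Harrow: 1 − 1 = 0
Avon has the best Copeland score.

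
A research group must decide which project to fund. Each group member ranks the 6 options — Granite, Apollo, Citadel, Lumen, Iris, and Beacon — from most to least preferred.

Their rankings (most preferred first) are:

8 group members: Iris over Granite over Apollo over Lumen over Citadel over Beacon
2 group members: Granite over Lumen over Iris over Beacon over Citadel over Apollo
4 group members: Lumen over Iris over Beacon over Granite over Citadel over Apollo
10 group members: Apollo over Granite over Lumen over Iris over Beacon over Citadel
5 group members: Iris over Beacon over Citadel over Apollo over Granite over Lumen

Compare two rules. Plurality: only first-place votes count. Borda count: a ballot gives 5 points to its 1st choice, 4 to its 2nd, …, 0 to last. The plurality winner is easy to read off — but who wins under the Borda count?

Plurality first-place counts: Granite 2, Apollo 10, Citadel 0, Lumen 4, Iris 13, Beacon 0 → Iris.
Borda totals: Granite 95, Apollo 84, Citadel 29, Lumen 74, Iris 107, Beacon 46 → Iris.

Iris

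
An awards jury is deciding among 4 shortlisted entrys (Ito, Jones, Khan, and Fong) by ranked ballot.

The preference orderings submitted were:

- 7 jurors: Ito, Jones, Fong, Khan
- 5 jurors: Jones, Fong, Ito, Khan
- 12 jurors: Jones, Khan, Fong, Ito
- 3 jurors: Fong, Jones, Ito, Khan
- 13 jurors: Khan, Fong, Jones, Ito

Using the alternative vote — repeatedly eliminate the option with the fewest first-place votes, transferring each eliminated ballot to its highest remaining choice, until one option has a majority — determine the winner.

Round 1: Jones 17, Khan 13, Ito 7, Fong 3. Fong has the fewest and is eliminated.
Round 2: Jones 20, Khan 13, Ito 7. Ito has the fewest and is eliminated.
Round 3: Jones 27, Khan 13. Jones has a majority.

Jones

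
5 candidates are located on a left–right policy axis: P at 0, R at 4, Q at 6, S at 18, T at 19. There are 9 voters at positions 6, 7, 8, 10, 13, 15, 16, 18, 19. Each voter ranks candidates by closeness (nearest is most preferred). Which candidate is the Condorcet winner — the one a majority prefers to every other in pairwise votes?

S

With single-peaked preferences on a line, the Condorcet winner is the candidate closest to the median voter.
The median voter (position 13) is closest to S at 18.
Check: S vs P — voters closer to S: 6 of 9.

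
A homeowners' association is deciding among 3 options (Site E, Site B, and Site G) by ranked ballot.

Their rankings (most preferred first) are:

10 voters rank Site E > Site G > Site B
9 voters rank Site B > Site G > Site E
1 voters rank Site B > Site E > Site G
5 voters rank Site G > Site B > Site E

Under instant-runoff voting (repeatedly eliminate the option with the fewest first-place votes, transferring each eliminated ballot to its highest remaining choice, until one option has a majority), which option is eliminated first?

Site G

Round 1: Site E 10, Site B 10, Site G 5. Site G has the fewest and is eliminated.
Round 2: Site B 15, Site E 10. Site B has a majority.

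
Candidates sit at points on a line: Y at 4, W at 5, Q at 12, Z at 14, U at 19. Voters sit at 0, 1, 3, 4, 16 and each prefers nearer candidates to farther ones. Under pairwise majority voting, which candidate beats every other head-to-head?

Y

With single-peaked preferences on a line, the Condorcet winner is the candidate closest to the median voter.
The median voter (position 3) is closest to Y at 4.
Check: Y vs Z — voters closer to Y: 4 of 5.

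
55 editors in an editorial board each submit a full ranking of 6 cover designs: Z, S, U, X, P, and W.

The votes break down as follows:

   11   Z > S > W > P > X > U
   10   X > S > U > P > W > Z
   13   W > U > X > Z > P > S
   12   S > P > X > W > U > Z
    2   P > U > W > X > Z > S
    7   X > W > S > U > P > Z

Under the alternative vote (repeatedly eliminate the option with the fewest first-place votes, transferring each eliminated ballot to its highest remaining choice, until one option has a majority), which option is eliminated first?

U

Round 1: X 17, W 13, S 12, Z 11, P 2, U 0. U has the fewest and is eliminated.
Round 2: X 17, W 13, S 12, Z 11, P 2. P has the fewest and is eliminated.
Round 3: X 17, W 15, S 12, Z 11. Z has the fewest and is eliminated.
Round 4: S 23, X 17, W 15. W has the fewest and is eliminated.
Round 5: X 32, S 23. X has a majority.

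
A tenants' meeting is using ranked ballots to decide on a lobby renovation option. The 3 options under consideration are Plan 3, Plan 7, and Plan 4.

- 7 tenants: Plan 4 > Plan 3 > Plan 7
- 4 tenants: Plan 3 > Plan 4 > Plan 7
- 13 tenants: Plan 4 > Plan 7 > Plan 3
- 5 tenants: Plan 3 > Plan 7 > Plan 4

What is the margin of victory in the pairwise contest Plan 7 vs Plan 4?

Ballots ranking Plan 7 above Plan 4: 5.
Ballots ranking Plan 4 above Plan 7: 7+4+13 = 24.
Plan 4 wins 24–5, a margin of 19.

19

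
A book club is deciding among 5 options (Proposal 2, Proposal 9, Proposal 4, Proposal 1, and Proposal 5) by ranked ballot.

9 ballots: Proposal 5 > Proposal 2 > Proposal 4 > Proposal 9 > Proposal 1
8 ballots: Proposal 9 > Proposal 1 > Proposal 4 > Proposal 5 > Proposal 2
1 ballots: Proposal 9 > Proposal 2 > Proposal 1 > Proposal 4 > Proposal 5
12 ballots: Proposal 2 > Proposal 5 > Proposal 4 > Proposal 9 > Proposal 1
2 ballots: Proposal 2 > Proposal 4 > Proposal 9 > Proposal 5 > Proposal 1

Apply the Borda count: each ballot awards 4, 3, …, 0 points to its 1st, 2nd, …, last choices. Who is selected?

Borda scores:
  Proposal 2: 9·3 + 8·0 + 3 + 12·4 + 2·4 = 86
  Proposal 9: 9·1 + 8·4 + 4 + 12·1 + 2·2 = 61
  Proposal 4: 9·2 + 8·2 + 1 + 12·2 + 2·3 = 65
  Proposal 1: 9·0 + 8·3 + 2 + 12·0 + 2·0 = 26
  Proposal 5: 9·4 + 8·1 + 0 + 12·3 + 2·1 = 82
Proposal 2 has the highest total.

Proposal 2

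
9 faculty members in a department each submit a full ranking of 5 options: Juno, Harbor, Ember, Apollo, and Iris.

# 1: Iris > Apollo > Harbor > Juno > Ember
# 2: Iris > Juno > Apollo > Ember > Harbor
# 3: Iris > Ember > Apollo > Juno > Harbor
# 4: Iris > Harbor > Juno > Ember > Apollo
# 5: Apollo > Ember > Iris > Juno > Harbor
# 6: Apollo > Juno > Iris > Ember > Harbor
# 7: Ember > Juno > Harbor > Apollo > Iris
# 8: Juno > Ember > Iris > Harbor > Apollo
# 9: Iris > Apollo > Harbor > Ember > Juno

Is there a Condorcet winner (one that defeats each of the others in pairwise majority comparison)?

Head-to-head results (9 voters total):
Juno vs Harbor: Juno wins 6–3.
Juno vs Ember: Juno wins 5–4.
Juno vs Apollo: Apollo wins 5–4.
Juno vs Iris: Iris wins 6–3.
Harbor vs Ember: Ember wins 6–3.
Harbor vs Apollo: Apollo wins 6–3.
Harbor vs Iris: Iris wins 8–1.
Ember vs Apollo: Apollo wins 5–4.
Ember vs Iris: Iris wins 6–3.
Apollo vs Iris: Iris wins 6–3.
Iris beats each rival — Juno (6–3), Harbor (8–1), Ember (6–3), Apollo (6–3) — so Iris is the Condorcet winner.

Yes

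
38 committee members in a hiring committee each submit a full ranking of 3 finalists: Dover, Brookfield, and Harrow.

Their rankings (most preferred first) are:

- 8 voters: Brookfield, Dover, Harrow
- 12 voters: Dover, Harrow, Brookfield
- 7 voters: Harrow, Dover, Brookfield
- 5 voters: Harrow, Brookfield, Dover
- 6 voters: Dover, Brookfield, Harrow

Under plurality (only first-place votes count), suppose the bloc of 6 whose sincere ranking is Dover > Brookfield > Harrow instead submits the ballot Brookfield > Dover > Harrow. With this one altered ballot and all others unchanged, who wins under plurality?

First-place totals with the altered ballot: Dover 12, Brookfield 14, Harrow 12.
The switch changes the winner from Dover to Brookfield.

Brookfield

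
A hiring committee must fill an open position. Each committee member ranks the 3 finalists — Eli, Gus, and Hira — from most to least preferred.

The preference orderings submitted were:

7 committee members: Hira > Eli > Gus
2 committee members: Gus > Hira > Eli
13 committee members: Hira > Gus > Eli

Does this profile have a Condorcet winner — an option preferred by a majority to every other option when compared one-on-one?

Yes

Head-to-head results (22 voters total):
Eli vs Gus: Gus wins 15–7.
Eli vs Hira: Hira wins 22–0.
Gus vs Hira: Hira wins 20–2.
Hira beats each rival — Eli (22–0), Gus (20–2) — so Hira is the Condorcet winner.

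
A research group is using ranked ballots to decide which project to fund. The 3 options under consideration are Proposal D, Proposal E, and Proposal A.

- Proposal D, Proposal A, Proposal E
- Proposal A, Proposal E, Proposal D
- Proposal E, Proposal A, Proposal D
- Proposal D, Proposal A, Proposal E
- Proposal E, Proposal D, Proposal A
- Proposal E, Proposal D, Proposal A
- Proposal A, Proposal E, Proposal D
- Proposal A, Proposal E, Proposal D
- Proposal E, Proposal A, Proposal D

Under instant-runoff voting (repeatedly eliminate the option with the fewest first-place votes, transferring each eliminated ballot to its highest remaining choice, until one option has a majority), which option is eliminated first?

Round 1: Proposal E 4, Proposal A 3, Proposal D 2. Proposal D has the fewest and is eliminated.
Round 2: Proposal A 5, Proposal E 4. Proposal A has a majority.

Proposal D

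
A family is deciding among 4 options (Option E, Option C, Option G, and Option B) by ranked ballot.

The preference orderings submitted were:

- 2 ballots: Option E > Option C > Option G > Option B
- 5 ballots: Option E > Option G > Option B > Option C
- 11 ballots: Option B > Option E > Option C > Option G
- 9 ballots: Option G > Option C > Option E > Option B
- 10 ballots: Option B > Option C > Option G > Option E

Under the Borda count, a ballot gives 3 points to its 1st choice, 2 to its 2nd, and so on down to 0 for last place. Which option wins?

Borda scores:
  Option E: 2·3 + 5·3 + 11·2 + 9·1 + 10·0 = 52
  Option C: 2·2 + 5·0 + 11·1 + 9·2 + 10·2 = 53
  Option G: 2·1 + 5·2 + 11·0 + 9·3 + 10·1 = 49
  Option B: 2·0 + 5·1 + 11·3 + 9·0 + 10·3 = 68
Option B has the highest total.

Option B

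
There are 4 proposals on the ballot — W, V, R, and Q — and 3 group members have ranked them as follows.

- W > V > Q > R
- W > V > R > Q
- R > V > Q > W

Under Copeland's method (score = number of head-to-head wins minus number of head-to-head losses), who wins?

W

Pairwise results:
  W vs V: W wins 2–1.
  W vs R: W wins 2–1.
  W vs Q: W wins 2–1.
  V vs R: V wins 2–1.
  V vs Q: V wins 3–0.
  R vs Q: R wins 2–1.
Copeland scores (wins − losses):
  W: 3 − 0 = 3
  V: 2 − 1 = 1
  R: 1 − 2 = -1
  Q: 0 − 3 = -3
W has the best Copeland score.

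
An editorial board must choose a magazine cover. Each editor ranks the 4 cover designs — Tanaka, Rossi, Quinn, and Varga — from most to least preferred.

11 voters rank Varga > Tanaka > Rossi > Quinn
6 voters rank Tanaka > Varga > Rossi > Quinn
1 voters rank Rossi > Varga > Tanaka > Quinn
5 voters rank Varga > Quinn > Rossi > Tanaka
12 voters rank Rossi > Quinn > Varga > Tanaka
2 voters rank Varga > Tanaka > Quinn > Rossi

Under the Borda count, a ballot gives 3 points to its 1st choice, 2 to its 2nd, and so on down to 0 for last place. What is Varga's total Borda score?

Borda scores:
  Tanaka: 11·2 + 6·3 + 1 + 5·0 + 12·0 + 2·2 = 45
  Rossi: 11·1 + 6·1 + 3 + 5·1 + 12·3 + 2·0 = 61
  Quinn: 11·0 + 6·0 + 0 + 5·2 + 12·2 + 2·1 = 36
  Varga: 11·3 + 6·2 + 2 + 5·3 + 12·1 + 2·3 = 80

80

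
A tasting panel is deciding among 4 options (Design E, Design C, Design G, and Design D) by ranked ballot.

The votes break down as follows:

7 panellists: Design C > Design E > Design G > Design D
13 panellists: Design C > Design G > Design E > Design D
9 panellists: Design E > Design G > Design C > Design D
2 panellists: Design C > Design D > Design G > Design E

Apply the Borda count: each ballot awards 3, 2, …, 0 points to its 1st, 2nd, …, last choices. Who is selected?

Design C

Borda scores:
  Design E: 7·2 + 13·1 + 9·3 + 2·0 = 54
  Design C: 7·3 + 13·3 + 9·1 + 2·3 = 75
  Design G: 7·1 + 13·2 + 9·2 + 2·1 = 53
  Design D: 7·0 + 13·0 + 9·0 + 2·2 = 4
Design C has the highest total.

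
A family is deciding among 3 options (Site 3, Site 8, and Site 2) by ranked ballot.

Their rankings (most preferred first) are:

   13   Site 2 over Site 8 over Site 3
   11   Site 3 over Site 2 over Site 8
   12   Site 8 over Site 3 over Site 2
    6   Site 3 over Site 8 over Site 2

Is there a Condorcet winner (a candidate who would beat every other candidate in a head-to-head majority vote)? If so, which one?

Head-to-head results (42 voters total):
Site 3 vs Site 8: Site 8 wins 25–17.
Site 3 vs Site 2: Site 3 wins 29–13.
Site 8 vs Site 2: Site 2 wins 24–18.
No candidate beats all others: Site 3 beats Site 2 beats Site 8 beats Site 3, a majority cycle.

None — there is no Condorcet winner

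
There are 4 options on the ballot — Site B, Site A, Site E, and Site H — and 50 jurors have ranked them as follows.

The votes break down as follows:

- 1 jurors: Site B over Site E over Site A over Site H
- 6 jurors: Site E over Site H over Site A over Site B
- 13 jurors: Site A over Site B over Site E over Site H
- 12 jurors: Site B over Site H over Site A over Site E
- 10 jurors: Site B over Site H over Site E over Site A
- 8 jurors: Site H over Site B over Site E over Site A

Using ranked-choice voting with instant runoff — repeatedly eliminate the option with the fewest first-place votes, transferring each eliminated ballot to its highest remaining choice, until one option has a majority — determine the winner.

Round 1: Site B 23, Site A 13, Site H 8, Site E 6. Site E has the fewest and is eliminated.
Round 2: Site B 23, Site H 14, Site A 13. Site A has the fewest and is eliminated.
Round 3: Site B 36, Site H 14. Site B has a majority.

Site B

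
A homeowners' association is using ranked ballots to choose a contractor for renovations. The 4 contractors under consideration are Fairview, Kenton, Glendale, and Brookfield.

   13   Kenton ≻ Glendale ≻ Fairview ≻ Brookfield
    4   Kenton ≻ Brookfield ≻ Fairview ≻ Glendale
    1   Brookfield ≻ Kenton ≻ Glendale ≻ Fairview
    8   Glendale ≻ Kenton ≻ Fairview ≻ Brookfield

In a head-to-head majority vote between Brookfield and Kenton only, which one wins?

Kenton

Ballots ranking Brookfield above Kenton: 1.
Ballots ranking Kenton above Brookfield: 13+4+8 = 25.
Kenton wins the head-to-head, 25–1.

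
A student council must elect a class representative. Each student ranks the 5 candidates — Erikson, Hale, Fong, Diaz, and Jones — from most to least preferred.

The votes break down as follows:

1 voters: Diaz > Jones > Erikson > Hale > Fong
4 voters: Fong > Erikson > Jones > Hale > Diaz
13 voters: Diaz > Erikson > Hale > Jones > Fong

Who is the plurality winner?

First-place vote totals:
  Erikson: 0
  Hale: 0
  Fong: 4
  Diaz: 14
  Jones: 0
Diaz has the most first-place votes.

Diaz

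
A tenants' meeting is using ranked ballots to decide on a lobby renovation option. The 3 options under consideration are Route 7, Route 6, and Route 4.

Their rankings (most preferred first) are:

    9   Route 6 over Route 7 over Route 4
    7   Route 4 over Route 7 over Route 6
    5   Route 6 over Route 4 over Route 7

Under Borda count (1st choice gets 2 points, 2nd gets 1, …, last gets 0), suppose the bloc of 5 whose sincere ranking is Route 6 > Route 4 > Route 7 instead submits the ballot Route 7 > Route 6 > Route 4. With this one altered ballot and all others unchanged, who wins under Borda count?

Route 7

Borda totals with the altered ballot: Route 7 26, Route 6 23, Route 4 14.
The switch changes the winner from Route 6 to Route 7.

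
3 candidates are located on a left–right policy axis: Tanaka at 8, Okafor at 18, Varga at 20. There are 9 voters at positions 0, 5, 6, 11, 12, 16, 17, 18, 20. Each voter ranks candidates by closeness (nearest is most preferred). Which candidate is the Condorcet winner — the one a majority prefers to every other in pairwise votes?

With single-peaked preferences on a line, the Condorcet winner is the candidate closest to the median voter.
The median voter (position 12) is closest to Tanaka at 8.
Check: Tanaka vs Varga — voters closer to Tanaka: 5 of 9.

Tanaka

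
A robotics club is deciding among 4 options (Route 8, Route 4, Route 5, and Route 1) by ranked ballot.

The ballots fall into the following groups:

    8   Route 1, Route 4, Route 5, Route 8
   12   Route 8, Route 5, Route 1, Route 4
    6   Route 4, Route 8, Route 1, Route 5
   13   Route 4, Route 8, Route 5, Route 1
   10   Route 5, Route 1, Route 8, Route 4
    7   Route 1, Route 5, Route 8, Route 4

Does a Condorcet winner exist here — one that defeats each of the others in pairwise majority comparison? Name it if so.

Head-to-head results (56 voters total):
Route 8 vs Route 4: Route 8 wins 29–27.
Route 8 vs Route 5: Route 8 wins 31–25.
Route 8 vs Route 1: Route 8 wins 31–25.
Route 4 vs Route 5: Route 5 wins 29–27.
Route 4 vs Route 1: Route 1 wins 37–19.
Route 5 vs Route 1: Route 5 wins 35–21.
Route 8 beats each rival — Route 4 (29–27), Route 5 (31–25), Route 1 (31–25) — so Route 8 is the Condorcet winner.

Route 8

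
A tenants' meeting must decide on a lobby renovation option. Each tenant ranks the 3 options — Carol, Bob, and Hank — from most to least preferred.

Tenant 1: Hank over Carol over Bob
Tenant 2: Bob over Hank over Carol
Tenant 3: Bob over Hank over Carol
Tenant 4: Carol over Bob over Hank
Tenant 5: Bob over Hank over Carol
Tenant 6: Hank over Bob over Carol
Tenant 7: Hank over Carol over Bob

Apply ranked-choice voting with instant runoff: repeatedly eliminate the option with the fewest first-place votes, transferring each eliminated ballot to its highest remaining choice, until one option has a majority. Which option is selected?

Bob

Round 1: Bob 3, Hank 3, Carol 1. Carol has the fewest and is eliminated.
Round 2: Bob 4, Hank 3. Bob has a majority.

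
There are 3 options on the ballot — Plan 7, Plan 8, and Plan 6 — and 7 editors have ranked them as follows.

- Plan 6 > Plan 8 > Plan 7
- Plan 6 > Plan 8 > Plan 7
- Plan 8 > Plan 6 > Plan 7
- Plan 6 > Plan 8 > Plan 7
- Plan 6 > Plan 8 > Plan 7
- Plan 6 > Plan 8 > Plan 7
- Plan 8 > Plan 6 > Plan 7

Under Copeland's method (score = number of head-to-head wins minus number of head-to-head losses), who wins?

Plan 6

Pairwise results:
  Plan 7 vs Plan 8: Plan 8 wins 7–0.
  Plan 7 vs Plan 6: Plan 6 wins 7–0.
  Plan 8 vs Plan 6: Plan 6 wins 5–2.
Copeland scores (wins − losses):
  Plan 7: 0 − 2 = -2
  Plan 8: 1 − 1 = 0
  Plan 6: 2 − 0 = 2
Plan 6 has the best Copeland score.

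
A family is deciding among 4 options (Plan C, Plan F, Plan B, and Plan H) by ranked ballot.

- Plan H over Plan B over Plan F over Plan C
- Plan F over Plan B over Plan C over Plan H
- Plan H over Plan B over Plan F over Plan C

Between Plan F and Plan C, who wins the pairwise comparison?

Ballots ranking Plan F above Plan C: 3.
Ballots ranking Plan C above Plan F: 0.
Plan F wins the head-to-head, 3–0.

Plan F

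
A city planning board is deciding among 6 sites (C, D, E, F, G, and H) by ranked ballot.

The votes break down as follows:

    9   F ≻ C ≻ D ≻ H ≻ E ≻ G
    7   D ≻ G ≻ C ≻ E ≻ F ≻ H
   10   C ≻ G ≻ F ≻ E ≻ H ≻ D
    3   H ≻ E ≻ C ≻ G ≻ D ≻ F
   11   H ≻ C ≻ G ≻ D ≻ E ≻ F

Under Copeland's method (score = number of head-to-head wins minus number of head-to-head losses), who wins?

Pairwise results:
  C vs D: C wins 33–7.
  C vs E: C wins 37–3.
  C vs F: C wins 31–9.
  C vs G: C wins 33–7.
  C vs H: C wins 26–14.
  D vs E: D wins 27–13.
  D vs F: D wins 21–19.
  D vs G: G wins 24–16.
  D vs H: H wins 24–16.
  E vs F: E wins 21–19.
  E vs G: G wins 28–12.
  E vs H: H wins 23–17.
  F vs G: G wins 31–9.
  F vs H: F wins 26–14.
  G vs H: H wins 23–17.
Copeland scores (wins − losses):
  C: 5 − 0 = 5
  D: 2 − 3 = -1
  E: 1 − 4 = -3
  F: 1 − 4 = -3
  G: 3 − 2 = 1
  H: 3 − 2 = 1
C has the best Copeland score.

C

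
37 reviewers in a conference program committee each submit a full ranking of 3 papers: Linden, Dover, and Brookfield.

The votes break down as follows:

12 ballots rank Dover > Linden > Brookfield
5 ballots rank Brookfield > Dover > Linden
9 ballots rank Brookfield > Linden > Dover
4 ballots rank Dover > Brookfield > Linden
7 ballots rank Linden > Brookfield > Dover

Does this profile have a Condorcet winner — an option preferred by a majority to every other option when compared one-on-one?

No

Head-to-head results (37 voters total):
Linden vs Dover: Dover wins 21–16.
Linden vs Brookfield: Linden wins 19–18.
Dover vs Brookfield: Brookfield wins 21–16.
No candidate beats all others: Linden beats Brookfield beats Dover beats Linden, a majority cycle.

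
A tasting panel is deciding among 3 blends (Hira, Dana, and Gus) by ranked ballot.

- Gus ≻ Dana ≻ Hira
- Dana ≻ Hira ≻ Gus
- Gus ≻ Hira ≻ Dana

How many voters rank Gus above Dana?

2

Ballots ranking Gus above Dana: 2.
Ballots ranking Dana above Gus: 1.
So 2 of 3 voters prefer Gus to Dana.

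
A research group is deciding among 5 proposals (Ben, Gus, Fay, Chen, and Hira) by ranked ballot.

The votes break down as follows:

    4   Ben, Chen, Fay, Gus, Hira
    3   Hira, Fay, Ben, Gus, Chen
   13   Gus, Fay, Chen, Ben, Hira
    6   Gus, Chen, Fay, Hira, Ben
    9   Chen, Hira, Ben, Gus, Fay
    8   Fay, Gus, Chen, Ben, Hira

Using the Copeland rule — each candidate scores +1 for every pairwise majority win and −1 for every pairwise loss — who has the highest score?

Gus

Pairwise results:
  Ben vs Gus: Gus wins 27–16.
  Ben vs Fay: Fay wins 30–13.
  Ben vs Chen: Chen wins 36–7.
  Ben vs Hira: Ben wins 25–18.
  Gus vs Fay: Gus wins 28–15.
  Gus vs Chen: Gus wins 30–13.
  Gus vs Hira: Gus wins 31–12.
  Fay vs Chen: Fay wins 24–19.
  Fay vs Hira: Fay wins 31–12.
  Chen vs Hira: Chen wins 40–3.
Copeland scores (wins − losses):
  Ben: 1 − 3 = -2
  Gus: 4 − 0 = 4
  Fay: 3 − 1 = 2
  Chen: 2 − 2 = 0
  Hira: 0 − 4 = -4
Gus has the best Copeland score.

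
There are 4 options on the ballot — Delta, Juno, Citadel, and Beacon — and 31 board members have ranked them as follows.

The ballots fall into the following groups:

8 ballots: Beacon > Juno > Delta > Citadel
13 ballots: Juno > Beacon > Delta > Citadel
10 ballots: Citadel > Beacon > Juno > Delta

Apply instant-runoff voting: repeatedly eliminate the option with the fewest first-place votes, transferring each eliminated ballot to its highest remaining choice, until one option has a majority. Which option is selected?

Round 1: Juno 13, Citadel 10, Beacon 8, Delta 0. Delta has the fewest and is eliminated.
Round 2: Juno 13, Citadel 10, Beacon 8. Beacon has the fewest and is eliminated.
Round 3: Juno 21, Citadel 10. Juno has a majority.

Juno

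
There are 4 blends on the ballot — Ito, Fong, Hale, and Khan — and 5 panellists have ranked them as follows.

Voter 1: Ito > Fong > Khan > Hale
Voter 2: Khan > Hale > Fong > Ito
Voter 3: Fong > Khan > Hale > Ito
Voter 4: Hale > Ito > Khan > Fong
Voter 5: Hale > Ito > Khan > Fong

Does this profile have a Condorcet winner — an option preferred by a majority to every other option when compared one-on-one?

Head-to-head results (5 voters total):
Ito vs Fong: Ito wins 3–2.
Ito vs Hale: Hale wins 4–1.
Ito vs Khan: Ito wins 3–2.
Fong vs Hale: Hale wins 3–2.
Fong vs Khan: Khan wins 3–2.
Hale vs Khan: Khan wins 3–2.
No candidate beats all others: Ito beats Khan beats Hale beats Ito, a majority cycle.

No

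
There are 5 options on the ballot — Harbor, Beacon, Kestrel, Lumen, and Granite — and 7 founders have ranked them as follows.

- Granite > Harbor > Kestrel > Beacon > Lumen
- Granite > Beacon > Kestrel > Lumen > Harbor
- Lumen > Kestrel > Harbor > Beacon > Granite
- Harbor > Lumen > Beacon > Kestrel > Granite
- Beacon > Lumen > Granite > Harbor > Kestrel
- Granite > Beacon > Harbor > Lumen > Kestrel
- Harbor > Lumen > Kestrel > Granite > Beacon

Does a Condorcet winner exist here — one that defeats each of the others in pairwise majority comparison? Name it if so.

There is no Condorcet winner

Head-to-head results (7 voters total):
Harbor vs Beacon: Harbor wins 4–3.
Harbor vs Kestrel: Harbor wins 5–2.
Harbor vs Lumen: Harbor wins 4–3.
Harbor vs Granite: Granite wins 4–3.
Beacon vs Kestrel: Beacon wins 4–3.
Beacon vs Lumen: Beacon wins 4–3.
Beacon vs Granite: Granite wins 4–3.
Kestrel vs Lumen: Lumen wins 5–2.
Kestrel vs Granite: Granite wins 4–3.
Lumen vs Granite: Lumen wins 4–3.
No candidate beats all others: Harbor beats Lumen beats Granite beats Harbor, a majority cycle.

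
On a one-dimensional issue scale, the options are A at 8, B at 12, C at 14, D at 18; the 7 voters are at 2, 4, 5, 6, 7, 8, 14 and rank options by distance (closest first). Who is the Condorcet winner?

A

With single-peaked preferences on a line, the Condorcet winner is the candidate closest to the median voter.
The median voter (position 6) is closest to A at 8.
Check: A vs D — voters closer to A: 6 of 7.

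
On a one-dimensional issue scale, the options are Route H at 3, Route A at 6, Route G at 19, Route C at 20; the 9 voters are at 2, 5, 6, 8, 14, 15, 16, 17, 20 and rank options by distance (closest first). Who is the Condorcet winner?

With single-peaked preferences on a line, the Condorcet winner is the candidate closest to the median voter.
The median voter (position 14) is closest to Route G at 19.
Check: Route G vs Route H — voters closer to Route G: 5 of 9.

Route G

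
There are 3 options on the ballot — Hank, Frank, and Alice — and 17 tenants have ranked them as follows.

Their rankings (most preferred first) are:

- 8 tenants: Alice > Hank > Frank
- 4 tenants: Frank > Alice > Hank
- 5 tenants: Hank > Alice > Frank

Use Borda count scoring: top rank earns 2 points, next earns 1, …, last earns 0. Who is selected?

Alice

Borda scores:
  Hank: 8·1 + 4·0 + 5·2 = 18
  Frank: 8·0 + 4·2 + 5·0 = 8
  Alice: 8·2 + 4·1 + 5·1 = 25
Alice has the highest total.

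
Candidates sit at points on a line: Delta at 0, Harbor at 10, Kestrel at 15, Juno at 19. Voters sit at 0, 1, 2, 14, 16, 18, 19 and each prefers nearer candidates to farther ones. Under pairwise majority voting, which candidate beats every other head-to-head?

With single-peaked preferences on a line, the Condorcet winner is the candidate closest to the median voter.
The median voter (position 14) is closest to Kestrel at 15.
Check: Kestrel vs Harbor — voters closer to Kestrel: 4 of 7.

Kestrel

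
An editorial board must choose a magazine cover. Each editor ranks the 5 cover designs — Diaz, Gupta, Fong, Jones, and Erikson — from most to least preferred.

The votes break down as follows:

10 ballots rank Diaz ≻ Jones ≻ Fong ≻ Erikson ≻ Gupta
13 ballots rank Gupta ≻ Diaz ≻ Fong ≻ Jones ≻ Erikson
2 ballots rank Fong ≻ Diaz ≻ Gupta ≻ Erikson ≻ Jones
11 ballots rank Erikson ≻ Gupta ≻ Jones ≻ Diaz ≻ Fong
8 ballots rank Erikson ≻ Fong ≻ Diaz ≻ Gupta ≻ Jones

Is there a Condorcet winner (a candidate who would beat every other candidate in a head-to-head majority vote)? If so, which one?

Head-to-head results (44 voters total):
Diaz vs Gupta: Gupta wins 24–20.
Diaz vs Fong: Diaz wins 34–10.
Diaz vs Jones: Diaz wins 33–11.
Diaz vs Erikson: Diaz wins 25–19.
Gupta vs Fong: Gupta wins 24–20.
Gupta vs Jones: Gupta wins 34–10.
Gupta vs Erikson: Erikson wins 29–15.
Fong vs Jones: Fong wins 23–21.
Fong vs Erikson: Fong wins 25–19.
Jones vs Erikson: Jones wins 23–21.
No candidate beats all others: Diaz beats Erikson beats Gupta beats Diaz, a majority cycle.

None — there is no Condorcet winner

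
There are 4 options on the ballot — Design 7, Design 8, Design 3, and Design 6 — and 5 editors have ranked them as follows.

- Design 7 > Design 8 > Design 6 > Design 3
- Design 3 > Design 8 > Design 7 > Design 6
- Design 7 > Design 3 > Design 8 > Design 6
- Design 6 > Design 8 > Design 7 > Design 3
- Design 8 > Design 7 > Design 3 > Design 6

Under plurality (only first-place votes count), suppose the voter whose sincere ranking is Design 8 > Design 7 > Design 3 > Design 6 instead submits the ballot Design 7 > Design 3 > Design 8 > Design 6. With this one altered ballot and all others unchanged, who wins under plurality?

First-place totals with the altered ballot: Design 7 3, Design 8 0, Design 3 1, Design 6 1.
The winner is unchanged: still Design 7.

Design 7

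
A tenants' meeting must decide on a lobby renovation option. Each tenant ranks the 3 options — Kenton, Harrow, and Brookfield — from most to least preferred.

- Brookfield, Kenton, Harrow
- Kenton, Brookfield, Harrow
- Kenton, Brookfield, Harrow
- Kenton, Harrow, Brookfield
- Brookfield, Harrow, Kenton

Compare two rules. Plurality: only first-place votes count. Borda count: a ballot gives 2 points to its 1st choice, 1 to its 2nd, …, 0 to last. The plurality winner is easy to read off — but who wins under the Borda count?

Plurality first-place counts: Kenton 3, Harrow 0, Brookfield 2 → Kenton.
Borda totals: Kenton 7, Harrow 2, Brookfield 6 → Kenton.

Kenton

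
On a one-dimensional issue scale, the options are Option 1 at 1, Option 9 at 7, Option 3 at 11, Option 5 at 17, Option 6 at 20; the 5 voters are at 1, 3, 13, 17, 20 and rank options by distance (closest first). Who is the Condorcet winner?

With single-peaked preferences on a line, the Condorcet winner is the candidate closest to the median voter.
The median voter (position 13) is closest to Option 3 at 11.
Check: Option 3 vs Option 5 — voters closer to Option 3: 3 of 5.

Option 3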